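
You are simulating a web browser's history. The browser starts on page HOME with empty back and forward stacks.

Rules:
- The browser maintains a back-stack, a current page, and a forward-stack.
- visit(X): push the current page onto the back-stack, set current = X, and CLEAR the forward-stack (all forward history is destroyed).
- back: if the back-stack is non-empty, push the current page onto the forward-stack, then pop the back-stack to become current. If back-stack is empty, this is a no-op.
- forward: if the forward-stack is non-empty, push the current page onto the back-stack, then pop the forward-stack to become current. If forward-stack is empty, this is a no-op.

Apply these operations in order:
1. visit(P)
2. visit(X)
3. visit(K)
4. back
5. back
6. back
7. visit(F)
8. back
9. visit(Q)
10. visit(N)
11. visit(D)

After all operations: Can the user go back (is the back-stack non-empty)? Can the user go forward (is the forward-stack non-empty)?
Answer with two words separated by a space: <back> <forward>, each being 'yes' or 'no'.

After 1 (visit(P)): cur=P back=1 fwd=0
After 2 (visit(X)): cur=X back=2 fwd=0
After 3 (visit(K)): cur=K back=3 fwd=0
After 4 (back): cur=X back=2 fwd=1
After 5 (back): cur=P back=1 fwd=2
After 6 (back): cur=HOME back=0 fwd=3
After 7 (visit(F)): cur=F back=1 fwd=0
After 8 (back): cur=HOME back=0 fwd=1
After 9 (visit(Q)): cur=Q back=1 fwd=0
After 10 (visit(N)): cur=N back=2 fwd=0
After 11 (visit(D)): cur=D back=3 fwd=0

Answer: yes no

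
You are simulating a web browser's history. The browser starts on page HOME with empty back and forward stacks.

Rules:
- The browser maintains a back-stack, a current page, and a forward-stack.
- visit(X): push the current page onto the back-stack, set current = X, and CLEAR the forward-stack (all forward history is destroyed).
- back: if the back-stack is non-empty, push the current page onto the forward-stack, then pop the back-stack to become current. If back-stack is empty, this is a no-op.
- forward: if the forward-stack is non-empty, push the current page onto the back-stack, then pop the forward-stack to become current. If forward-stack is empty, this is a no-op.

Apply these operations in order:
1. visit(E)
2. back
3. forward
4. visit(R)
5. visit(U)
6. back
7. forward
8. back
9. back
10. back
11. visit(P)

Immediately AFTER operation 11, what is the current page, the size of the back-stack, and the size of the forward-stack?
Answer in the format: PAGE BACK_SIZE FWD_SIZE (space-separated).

After 1 (visit(E)): cur=E back=1 fwd=0
After 2 (back): cur=HOME back=0 fwd=1
After 3 (forward): cur=E back=1 fwd=0
After 4 (visit(R)): cur=R back=2 fwd=0
After 5 (visit(U)): cur=U back=3 fwd=0
After 6 (back): cur=R back=2 fwd=1
After 7 (forward): cur=U back=3 fwd=0
After 8 (back): cur=R back=2 fwd=1
After 9 (back): cur=E back=1 fwd=2
After 10 (back): cur=HOME back=0 fwd=3
After 11 (visit(P)): cur=P back=1 fwd=0

P 1 0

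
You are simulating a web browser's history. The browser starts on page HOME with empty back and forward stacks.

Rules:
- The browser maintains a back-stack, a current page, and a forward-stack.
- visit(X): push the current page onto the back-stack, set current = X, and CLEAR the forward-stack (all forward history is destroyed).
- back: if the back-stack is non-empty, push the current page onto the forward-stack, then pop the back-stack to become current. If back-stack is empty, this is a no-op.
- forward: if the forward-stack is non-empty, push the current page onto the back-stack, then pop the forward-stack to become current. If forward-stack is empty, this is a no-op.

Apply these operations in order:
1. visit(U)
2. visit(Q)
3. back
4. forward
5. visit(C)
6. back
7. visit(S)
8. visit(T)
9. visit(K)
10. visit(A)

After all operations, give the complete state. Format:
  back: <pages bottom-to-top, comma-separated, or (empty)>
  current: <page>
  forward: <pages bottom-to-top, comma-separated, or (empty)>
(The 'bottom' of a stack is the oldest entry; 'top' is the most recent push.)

After 1 (visit(U)): cur=U back=1 fwd=0
After 2 (visit(Q)): cur=Q back=2 fwd=0
After 3 (back): cur=U back=1 fwd=1
After 4 (forward): cur=Q back=2 fwd=0
After 5 (visit(C)): cur=C back=3 fwd=0
After 6 (back): cur=Q back=2 fwd=1
After 7 (visit(S)): cur=S back=3 fwd=0
After 8 (visit(T)): cur=T back=4 fwd=0
After 9 (visit(K)): cur=K back=5 fwd=0
After 10 (visit(A)): cur=A back=6 fwd=0

Answer: back: HOME,U,Q,S,T,K
current: A
forward: (empty)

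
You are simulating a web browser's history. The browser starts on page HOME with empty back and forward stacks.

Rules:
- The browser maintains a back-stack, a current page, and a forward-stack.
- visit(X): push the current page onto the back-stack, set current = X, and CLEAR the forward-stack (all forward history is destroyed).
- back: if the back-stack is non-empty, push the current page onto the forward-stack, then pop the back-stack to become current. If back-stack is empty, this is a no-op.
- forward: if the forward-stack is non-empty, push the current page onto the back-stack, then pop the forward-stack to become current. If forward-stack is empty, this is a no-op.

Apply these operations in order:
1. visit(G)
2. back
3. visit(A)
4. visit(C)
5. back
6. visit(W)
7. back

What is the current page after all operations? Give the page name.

After 1 (visit(G)): cur=G back=1 fwd=0
After 2 (back): cur=HOME back=0 fwd=1
After 3 (visit(A)): cur=A back=1 fwd=0
After 4 (visit(C)): cur=C back=2 fwd=0
After 5 (back): cur=A back=1 fwd=1
After 6 (visit(W)): cur=W back=2 fwd=0
After 7 (back): cur=A back=1 fwd=1

Answer: A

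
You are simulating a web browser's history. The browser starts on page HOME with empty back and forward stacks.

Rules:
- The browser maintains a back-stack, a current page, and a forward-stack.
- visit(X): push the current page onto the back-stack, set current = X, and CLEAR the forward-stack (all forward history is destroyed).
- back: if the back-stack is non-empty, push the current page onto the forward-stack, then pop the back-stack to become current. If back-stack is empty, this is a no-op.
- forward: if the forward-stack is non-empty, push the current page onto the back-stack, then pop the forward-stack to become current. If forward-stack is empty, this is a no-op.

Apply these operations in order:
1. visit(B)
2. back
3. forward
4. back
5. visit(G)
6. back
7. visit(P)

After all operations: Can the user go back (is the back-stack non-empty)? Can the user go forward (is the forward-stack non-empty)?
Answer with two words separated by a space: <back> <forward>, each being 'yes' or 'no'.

After 1 (visit(B)): cur=B back=1 fwd=0
After 2 (back): cur=HOME back=0 fwd=1
After 3 (forward): cur=B back=1 fwd=0
After 4 (back): cur=HOME back=0 fwd=1
After 5 (visit(G)): cur=G back=1 fwd=0
After 6 (back): cur=HOME back=0 fwd=1
After 7 (visit(P)): cur=P back=1 fwd=0

Answer: yes no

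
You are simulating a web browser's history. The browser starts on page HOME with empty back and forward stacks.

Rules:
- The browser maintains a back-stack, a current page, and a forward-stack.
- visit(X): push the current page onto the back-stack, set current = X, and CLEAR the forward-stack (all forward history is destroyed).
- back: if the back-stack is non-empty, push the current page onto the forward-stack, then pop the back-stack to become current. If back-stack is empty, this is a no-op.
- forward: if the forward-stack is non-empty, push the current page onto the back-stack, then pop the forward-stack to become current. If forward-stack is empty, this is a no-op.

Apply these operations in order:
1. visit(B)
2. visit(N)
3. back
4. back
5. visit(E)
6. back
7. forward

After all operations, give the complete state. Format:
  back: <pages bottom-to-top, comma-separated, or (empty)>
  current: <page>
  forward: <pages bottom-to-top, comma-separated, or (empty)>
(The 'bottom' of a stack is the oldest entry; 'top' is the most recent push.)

Answer: back: HOME
current: E
forward: (empty)

Derivation:
After 1 (visit(B)): cur=B back=1 fwd=0
After 2 (visit(N)): cur=N back=2 fwd=0
After 3 (back): cur=B back=1 fwd=1
After 4 (back): cur=HOME back=0 fwd=2
After 5 (visit(E)): cur=E back=1 fwd=0
After 6 (back): cur=HOME back=0 fwd=1
After 7 (forward): cur=E back=1 fwd=0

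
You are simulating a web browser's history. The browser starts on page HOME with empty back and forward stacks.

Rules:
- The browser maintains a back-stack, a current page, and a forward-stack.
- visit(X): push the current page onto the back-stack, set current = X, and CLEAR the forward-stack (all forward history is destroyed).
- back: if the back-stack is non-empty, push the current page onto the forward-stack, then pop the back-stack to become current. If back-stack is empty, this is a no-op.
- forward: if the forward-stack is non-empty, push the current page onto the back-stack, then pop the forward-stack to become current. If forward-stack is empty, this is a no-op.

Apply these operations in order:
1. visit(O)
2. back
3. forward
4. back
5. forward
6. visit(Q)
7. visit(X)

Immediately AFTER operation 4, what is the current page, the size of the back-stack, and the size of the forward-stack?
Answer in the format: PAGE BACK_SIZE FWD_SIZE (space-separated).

After 1 (visit(O)): cur=O back=1 fwd=0
After 2 (back): cur=HOME back=0 fwd=1
After 3 (forward): cur=O back=1 fwd=0
After 4 (back): cur=HOME back=0 fwd=1

HOME 0 1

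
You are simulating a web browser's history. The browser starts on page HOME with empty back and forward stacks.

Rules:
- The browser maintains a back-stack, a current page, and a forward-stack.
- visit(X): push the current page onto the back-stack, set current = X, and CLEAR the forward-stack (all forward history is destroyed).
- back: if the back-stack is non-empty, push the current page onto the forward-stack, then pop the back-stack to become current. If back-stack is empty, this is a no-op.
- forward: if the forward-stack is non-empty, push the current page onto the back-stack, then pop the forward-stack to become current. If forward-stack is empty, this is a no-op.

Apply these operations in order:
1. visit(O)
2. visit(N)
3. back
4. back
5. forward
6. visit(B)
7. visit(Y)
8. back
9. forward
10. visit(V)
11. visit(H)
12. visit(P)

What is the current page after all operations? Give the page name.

Answer: P

Derivation:
After 1 (visit(O)): cur=O back=1 fwd=0
After 2 (visit(N)): cur=N back=2 fwd=0
After 3 (back): cur=O back=1 fwd=1
After 4 (back): cur=HOME back=0 fwd=2
After 5 (forward): cur=O back=1 fwd=1
After 6 (visit(B)): cur=B back=2 fwd=0
After 7 (visit(Y)): cur=Y back=3 fwd=0
After 8 (back): cur=B back=2 fwd=1
After 9 (forward): cur=Y back=3 fwd=0
After 10 (visit(V)): cur=V back=4 fwd=0
After 11 (visit(H)): cur=H back=5 fwd=0
After 12 (visit(P)): cur=P back=6 fwd=0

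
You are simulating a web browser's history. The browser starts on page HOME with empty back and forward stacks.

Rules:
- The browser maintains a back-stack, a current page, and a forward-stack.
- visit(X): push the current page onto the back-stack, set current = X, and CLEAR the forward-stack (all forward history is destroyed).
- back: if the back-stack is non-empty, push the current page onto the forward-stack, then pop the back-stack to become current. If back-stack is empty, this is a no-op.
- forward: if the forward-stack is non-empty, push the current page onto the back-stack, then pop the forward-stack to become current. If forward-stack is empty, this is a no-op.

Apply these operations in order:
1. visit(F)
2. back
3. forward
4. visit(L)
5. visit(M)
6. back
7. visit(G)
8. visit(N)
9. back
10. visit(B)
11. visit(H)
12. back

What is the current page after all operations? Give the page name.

After 1 (visit(F)): cur=F back=1 fwd=0
After 2 (back): cur=HOME back=0 fwd=1
After 3 (forward): cur=F back=1 fwd=0
After 4 (visit(L)): cur=L back=2 fwd=0
After 5 (visit(M)): cur=M back=3 fwd=0
After 6 (back): cur=L back=2 fwd=1
After 7 (visit(G)): cur=G back=3 fwd=0
After 8 (visit(N)): cur=N back=4 fwd=0
After 9 (back): cur=G back=3 fwd=1
After 10 (visit(B)): cur=B back=4 fwd=0
After 11 (visit(H)): cur=H back=5 fwd=0
After 12 (back): cur=B back=4 fwd=1

Answer: B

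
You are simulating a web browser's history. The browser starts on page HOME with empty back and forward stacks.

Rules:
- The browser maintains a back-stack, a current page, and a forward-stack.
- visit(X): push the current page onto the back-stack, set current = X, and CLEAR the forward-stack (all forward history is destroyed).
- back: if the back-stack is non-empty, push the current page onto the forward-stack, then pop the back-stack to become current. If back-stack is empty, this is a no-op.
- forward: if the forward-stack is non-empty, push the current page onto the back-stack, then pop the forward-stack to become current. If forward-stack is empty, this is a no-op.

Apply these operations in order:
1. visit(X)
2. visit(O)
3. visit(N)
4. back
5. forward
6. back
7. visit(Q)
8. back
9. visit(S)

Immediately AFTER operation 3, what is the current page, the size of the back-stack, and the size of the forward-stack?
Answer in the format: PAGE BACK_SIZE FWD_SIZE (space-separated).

After 1 (visit(X)): cur=X back=1 fwd=0
After 2 (visit(O)): cur=O back=2 fwd=0
After 3 (visit(N)): cur=N back=3 fwd=0

N 3 0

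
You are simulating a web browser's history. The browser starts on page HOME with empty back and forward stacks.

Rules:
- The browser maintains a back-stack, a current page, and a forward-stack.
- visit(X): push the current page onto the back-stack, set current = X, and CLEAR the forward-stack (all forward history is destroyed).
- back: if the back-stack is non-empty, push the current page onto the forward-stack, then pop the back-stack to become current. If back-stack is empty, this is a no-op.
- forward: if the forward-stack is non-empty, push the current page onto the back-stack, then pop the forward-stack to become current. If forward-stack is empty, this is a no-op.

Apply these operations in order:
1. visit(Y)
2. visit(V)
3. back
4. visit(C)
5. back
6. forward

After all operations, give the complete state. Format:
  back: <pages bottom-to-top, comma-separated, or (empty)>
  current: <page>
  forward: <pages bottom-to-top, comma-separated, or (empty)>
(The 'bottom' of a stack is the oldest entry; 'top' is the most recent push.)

Answer: back: HOME,Y
current: C
forward: (empty)

Derivation:
After 1 (visit(Y)): cur=Y back=1 fwd=0
After 2 (visit(V)): cur=V back=2 fwd=0
After 3 (back): cur=Y back=1 fwd=1
After 4 (visit(C)): cur=C back=2 fwd=0
After 5 (back): cur=Y back=1 fwd=1
After 6 (forward): cur=C back=2 fwd=0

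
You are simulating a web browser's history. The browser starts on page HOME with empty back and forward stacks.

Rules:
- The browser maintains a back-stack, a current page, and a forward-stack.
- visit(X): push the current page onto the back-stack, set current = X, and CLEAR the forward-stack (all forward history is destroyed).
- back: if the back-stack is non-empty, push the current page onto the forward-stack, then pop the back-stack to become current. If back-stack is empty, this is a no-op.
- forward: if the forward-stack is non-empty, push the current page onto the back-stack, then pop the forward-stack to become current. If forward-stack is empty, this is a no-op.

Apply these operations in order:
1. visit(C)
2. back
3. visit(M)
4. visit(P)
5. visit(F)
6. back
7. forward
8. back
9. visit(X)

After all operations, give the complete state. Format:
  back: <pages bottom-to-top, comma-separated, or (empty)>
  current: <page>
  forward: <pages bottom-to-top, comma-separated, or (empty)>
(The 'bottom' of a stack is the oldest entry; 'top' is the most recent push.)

Answer: back: HOME,M,P
current: X
forward: (empty)

Derivation:
After 1 (visit(C)): cur=C back=1 fwd=0
After 2 (back): cur=HOME back=0 fwd=1
After 3 (visit(M)): cur=M back=1 fwd=0
After 4 (visit(P)): cur=P back=2 fwd=0
After 5 (visit(F)): cur=F back=3 fwd=0
After 6 (back): cur=P back=2 fwd=1
After 7 (forward): cur=F back=3 fwd=0
After 8 (back): cur=P back=2 fwd=1
After 9 (visit(X)): cur=X back=3 fwd=0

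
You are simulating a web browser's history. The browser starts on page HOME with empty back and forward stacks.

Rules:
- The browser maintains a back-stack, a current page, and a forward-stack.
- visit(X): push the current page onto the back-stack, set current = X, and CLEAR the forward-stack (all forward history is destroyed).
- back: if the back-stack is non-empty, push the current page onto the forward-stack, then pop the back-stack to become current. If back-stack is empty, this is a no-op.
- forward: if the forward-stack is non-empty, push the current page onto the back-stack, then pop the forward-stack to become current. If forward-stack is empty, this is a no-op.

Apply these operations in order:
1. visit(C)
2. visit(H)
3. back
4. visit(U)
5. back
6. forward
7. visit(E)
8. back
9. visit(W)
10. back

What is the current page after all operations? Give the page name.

After 1 (visit(C)): cur=C back=1 fwd=0
After 2 (visit(H)): cur=H back=2 fwd=0
After 3 (back): cur=C back=1 fwd=1
After 4 (visit(U)): cur=U back=2 fwd=0
After 5 (back): cur=C back=1 fwd=1
After 6 (forward): cur=U back=2 fwd=0
After 7 (visit(E)): cur=E back=3 fwd=0
After 8 (back): cur=U back=2 fwd=1
After 9 (visit(W)): cur=W back=3 fwd=0
After 10 (back): cur=U back=2 fwd=1

Answer: U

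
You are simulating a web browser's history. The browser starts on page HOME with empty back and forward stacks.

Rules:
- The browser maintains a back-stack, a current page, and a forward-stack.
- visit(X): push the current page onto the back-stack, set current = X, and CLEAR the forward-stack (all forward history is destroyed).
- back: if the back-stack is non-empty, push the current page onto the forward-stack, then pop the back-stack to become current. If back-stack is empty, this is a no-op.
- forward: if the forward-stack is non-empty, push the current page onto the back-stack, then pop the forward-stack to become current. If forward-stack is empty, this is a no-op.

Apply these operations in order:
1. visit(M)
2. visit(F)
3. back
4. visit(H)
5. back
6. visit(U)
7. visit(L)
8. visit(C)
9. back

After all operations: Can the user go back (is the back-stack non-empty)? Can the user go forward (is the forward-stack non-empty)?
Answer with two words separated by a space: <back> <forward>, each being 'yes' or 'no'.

After 1 (visit(M)): cur=M back=1 fwd=0
After 2 (visit(F)): cur=F back=2 fwd=0
After 3 (back): cur=M back=1 fwd=1
After 4 (visit(H)): cur=H back=2 fwd=0
After 5 (back): cur=M back=1 fwd=1
After 6 (visit(U)): cur=U back=2 fwd=0
After 7 (visit(L)): cur=L back=3 fwd=0
After 8 (visit(C)): cur=C back=4 fwd=0
After 9 (back): cur=L back=3 fwd=1

Answer: yes yes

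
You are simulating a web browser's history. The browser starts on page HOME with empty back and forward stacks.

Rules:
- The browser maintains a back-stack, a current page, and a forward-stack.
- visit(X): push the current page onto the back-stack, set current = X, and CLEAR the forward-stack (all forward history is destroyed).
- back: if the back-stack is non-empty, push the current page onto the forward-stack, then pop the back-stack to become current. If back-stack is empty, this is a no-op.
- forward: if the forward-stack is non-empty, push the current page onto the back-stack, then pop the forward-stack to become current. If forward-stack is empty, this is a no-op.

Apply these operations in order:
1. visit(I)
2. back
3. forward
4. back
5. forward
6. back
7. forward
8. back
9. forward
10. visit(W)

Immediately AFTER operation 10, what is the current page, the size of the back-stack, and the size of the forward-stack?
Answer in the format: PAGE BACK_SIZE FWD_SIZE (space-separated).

After 1 (visit(I)): cur=I back=1 fwd=0
After 2 (back): cur=HOME back=0 fwd=1
After 3 (forward): cur=I back=1 fwd=0
After 4 (back): cur=HOME back=0 fwd=1
After 5 (forward): cur=I back=1 fwd=0
After 6 (back): cur=HOME back=0 fwd=1
After 7 (forward): cur=I back=1 fwd=0
After 8 (back): cur=HOME back=0 fwd=1
After 9 (forward): cur=I back=1 fwd=0
After 10 (visit(W)): cur=W back=2 fwd=0

W 2 0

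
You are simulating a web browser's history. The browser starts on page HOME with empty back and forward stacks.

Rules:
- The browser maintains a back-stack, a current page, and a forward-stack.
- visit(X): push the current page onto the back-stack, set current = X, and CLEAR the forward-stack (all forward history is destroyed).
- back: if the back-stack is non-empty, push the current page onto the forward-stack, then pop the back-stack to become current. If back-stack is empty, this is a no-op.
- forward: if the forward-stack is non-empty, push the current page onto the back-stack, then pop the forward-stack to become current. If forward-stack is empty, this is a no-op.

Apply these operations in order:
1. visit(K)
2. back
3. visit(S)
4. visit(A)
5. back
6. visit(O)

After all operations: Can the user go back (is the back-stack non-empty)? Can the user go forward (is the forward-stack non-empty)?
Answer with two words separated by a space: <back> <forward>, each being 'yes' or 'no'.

Answer: yes no

Derivation:
After 1 (visit(K)): cur=K back=1 fwd=0
After 2 (back): cur=HOME back=0 fwd=1
After 3 (visit(S)): cur=S back=1 fwd=0
After 4 (visit(A)): cur=A back=2 fwd=0
After 5 (back): cur=S back=1 fwd=1
After 6 (visit(O)): cur=O back=2 fwd=0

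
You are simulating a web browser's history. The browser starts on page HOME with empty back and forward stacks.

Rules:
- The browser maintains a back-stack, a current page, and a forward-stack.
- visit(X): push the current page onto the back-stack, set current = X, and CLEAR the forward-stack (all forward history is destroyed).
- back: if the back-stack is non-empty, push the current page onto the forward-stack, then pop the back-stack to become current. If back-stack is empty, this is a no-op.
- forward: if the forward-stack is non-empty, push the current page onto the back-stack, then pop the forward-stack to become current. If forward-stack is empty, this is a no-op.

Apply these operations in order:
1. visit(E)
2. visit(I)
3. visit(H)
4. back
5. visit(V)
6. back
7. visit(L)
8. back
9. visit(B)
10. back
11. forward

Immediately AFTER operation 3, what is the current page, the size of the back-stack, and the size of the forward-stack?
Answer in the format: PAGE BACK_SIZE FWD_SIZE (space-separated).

After 1 (visit(E)): cur=E back=1 fwd=0
After 2 (visit(I)): cur=I back=2 fwd=0
After 3 (visit(H)): cur=H back=3 fwd=0

H 3 0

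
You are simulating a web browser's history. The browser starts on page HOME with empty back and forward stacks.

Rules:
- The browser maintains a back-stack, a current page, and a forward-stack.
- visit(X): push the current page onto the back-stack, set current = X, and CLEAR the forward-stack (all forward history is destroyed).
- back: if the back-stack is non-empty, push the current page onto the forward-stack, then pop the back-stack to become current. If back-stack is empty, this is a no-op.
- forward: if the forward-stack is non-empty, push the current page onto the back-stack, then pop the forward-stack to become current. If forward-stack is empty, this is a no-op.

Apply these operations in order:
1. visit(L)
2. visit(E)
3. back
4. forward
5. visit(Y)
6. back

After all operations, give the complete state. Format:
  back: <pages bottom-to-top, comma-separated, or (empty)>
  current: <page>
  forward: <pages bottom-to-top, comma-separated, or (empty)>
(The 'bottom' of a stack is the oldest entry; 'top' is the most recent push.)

After 1 (visit(L)): cur=L back=1 fwd=0
After 2 (visit(E)): cur=E back=2 fwd=0
After 3 (back): cur=L back=1 fwd=1
After 4 (forward): cur=E back=2 fwd=0
After 5 (visit(Y)): cur=Y back=3 fwd=0
After 6 (back): cur=E back=2 fwd=1

Answer: back: HOME,L
current: E
forward: Y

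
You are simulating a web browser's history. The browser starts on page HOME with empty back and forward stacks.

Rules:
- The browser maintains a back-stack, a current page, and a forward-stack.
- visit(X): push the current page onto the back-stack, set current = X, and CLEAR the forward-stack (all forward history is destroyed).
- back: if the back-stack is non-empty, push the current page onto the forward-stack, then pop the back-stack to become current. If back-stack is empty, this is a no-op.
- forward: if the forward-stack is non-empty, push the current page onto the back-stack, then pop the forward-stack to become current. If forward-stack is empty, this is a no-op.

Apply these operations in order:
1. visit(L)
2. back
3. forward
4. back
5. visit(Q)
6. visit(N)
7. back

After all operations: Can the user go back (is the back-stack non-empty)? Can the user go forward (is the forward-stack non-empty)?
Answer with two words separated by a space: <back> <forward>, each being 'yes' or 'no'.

After 1 (visit(L)): cur=L back=1 fwd=0
After 2 (back): cur=HOME back=0 fwd=1
After 3 (forward): cur=L back=1 fwd=0
After 4 (back): cur=HOME back=0 fwd=1
After 5 (visit(Q)): cur=Q back=1 fwd=0
After 6 (visit(N)): cur=N back=2 fwd=0
After 7 (back): cur=Q back=1 fwd=1

Answer: yes yes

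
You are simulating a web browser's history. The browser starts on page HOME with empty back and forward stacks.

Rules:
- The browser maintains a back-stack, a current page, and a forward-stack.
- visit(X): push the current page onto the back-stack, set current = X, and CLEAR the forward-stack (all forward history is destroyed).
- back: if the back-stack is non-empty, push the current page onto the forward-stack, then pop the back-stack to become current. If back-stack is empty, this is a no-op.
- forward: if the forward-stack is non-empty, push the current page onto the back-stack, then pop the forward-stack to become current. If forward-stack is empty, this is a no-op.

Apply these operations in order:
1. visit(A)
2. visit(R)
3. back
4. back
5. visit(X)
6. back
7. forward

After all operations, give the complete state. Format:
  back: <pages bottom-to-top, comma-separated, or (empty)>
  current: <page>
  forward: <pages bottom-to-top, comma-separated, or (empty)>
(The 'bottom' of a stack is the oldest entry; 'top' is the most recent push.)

Answer: back: HOME
current: X
forward: (empty)

Derivation:
After 1 (visit(A)): cur=A back=1 fwd=0
After 2 (visit(R)): cur=R back=2 fwd=0
After 3 (back): cur=A back=1 fwd=1
After 4 (back): cur=HOME back=0 fwd=2
After 5 (visit(X)): cur=X back=1 fwd=0
After 6 (back): cur=HOME back=0 fwd=1
After 7 (forward): cur=X back=1 fwd=0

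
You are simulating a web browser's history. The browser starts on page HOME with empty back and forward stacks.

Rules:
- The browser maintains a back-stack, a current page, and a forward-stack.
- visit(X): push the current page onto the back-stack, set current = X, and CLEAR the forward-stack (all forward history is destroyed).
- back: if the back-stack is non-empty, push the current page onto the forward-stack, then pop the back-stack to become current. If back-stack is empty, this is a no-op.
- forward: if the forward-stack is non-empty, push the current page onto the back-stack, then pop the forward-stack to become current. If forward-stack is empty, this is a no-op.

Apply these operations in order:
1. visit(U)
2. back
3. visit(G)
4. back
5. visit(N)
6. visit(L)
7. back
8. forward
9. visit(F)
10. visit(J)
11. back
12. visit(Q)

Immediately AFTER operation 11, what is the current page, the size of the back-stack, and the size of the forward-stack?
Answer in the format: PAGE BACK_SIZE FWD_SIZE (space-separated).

After 1 (visit(U)): cur=U back=1 fwd=0
After 2 (back): cur=HOME back=0 fwd=1
After 3 (visit(G)): cur=G back=1 fwd=0
After 4 (back): cur=HOME back=0 fwd=1
After 5 (visit(N)): cur=N back=1 fwd=0
After 6 (visit(L)): cur=L back=2 fwd=0
After 7 (back): cur=N back=1 fwd=1
After 8 (forward): cur=L back=2 fwd=0
After 9 (visit(F)): cur=F back=3 fwd=0
After 10 (visit(J)): cur=J back=4 fwd=0
After 11 (back): cur=F back=3 fwd=1

F 3 1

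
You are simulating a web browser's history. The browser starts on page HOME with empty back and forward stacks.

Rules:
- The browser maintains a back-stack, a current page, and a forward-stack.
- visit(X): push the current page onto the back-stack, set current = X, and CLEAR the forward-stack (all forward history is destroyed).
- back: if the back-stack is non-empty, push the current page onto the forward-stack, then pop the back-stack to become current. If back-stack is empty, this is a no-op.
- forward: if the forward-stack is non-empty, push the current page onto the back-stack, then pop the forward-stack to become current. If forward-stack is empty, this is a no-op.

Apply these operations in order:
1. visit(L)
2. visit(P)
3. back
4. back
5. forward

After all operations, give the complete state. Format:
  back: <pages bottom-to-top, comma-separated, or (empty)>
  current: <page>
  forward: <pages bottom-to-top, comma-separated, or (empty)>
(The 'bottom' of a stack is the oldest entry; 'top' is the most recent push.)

Answer: back: HOME
current: L
forward: P

Derivation:
After 1 (visit(L)): cur=L back=1 fwd=0
After 2 (visit(P)): cur=P back=2 fwd=0
After 3 (back): cur=L back=1 fwd=1
After 4 (back): cur=HOME back=0 fwd=2
After 5 (forward): cur=L back=1 fwd=1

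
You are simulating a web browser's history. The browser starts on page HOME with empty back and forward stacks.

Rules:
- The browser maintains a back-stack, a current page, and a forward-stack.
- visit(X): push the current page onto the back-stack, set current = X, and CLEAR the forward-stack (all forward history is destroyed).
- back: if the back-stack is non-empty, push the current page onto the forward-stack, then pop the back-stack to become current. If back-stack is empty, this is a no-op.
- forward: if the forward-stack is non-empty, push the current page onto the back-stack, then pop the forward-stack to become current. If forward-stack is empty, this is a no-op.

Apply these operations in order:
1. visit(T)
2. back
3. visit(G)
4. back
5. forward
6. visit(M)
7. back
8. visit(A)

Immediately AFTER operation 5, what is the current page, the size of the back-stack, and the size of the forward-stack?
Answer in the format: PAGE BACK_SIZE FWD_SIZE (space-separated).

After 1 (visit(T)): cur=T back=1 fwd=0
After 2 (back): cur=HOME back=0 fwd=1
After 3 (visit(G)): cur=G back=1 fwd=0
After 4 (back): cur=HOME back=0 fwd=1
After 5 (forward): cur=G back=1 fwd=0

G 1 0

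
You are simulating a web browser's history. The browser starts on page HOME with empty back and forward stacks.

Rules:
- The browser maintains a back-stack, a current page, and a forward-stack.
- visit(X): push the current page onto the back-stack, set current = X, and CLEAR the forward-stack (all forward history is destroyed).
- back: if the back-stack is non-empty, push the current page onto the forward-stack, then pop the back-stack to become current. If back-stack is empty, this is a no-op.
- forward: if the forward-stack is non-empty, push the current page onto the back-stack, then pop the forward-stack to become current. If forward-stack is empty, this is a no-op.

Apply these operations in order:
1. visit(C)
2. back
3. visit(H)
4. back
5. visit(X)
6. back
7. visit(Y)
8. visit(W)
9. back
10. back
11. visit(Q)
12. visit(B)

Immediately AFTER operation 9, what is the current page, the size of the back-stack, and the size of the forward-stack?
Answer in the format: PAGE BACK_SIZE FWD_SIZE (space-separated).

After 1 (visit(C)): cur=C back=1 fwd=0
After 2 (back): cur=HOME back=0 fwd=1
After 3 (visit(H)): cur=H back=1 fwd=0
After 4 (back): cur=HOME back=0 fwd=1
After 5 (visit(X)): cur=X back=1 fwd=0
After 6 (back): cur=HOME back=0 fwd=1
After 7 (visit(Y)): cur=Y back=1 fwd=0
After 8 (visit(W)): cur=W back=2 fwd=0
After 9 (back): cur=Y back=1 fwd=1

Y 1 1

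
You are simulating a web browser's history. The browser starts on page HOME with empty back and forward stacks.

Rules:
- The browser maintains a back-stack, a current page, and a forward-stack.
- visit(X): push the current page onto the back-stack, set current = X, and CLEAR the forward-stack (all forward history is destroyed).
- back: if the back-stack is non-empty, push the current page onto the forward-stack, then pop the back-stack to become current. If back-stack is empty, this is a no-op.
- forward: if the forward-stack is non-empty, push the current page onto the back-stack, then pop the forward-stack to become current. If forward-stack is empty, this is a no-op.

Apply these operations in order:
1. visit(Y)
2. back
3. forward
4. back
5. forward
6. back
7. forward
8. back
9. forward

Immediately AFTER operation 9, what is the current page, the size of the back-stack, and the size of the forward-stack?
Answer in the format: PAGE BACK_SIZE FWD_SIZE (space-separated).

After 1 (visit(Y)): cur=Y back=1 fwd=0
After 2 (back): cur=HOME back=0 fwd=1
After 3 (forward): cur=Y back=1 fwd=0
After 4 (back): cur=HOME back=0 fwd=1
After 5 (forward): cur=Y back=1 fwd=0
After 6 (back): cur=HOME back=0 fwd=1
After 7 (forward): cur=Y back=1 fwd=0
After 8 (back): cur=HOME back=0 fwd=1
After 9 (forward): cur=Y back=1 fwd=0

Y 1 0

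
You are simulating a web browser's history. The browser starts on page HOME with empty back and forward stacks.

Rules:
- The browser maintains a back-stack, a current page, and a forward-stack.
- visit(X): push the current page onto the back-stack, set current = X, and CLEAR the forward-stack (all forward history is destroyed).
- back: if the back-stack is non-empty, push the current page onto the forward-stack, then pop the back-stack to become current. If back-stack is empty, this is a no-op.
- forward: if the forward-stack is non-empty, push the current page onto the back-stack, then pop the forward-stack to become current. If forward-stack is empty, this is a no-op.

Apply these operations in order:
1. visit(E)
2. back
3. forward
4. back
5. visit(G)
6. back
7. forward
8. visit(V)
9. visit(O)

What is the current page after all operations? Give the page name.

Answer: O

Derivation:
After 1 (visit(E)): cur=E back=1 fwd=0
After 2 (back): cur=HOME back=0 fwd=1
After 3 (forward): cur=E back=1 fwd=0
After 4 (back): cur=HOME back=0 fwd=1
After 5 (visit(G)): cur=G back=1 fwd=0
After 6 (back): cur=HOME back=0 fwd=1
After 7 (forward): cur=G back=1 fwd=0
After 8 (visit(V)): cur=V back=2 fwd=0
After 9 (visit(O)): cur=O back=3 fwd=0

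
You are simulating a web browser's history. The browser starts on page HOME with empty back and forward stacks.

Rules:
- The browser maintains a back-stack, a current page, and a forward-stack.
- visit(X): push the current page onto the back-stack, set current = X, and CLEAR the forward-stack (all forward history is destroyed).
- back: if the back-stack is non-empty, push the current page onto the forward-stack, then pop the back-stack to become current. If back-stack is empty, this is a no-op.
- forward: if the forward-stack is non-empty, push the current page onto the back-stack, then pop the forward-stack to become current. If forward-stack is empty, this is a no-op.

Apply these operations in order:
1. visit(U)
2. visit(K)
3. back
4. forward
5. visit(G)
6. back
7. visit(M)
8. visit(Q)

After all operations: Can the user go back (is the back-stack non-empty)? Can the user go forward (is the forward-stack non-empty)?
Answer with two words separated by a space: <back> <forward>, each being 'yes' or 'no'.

Answer: yes no

Derivation:
After 1 (visit(U)): cur=U back=1 fwd=0
After 2 (visit(K)): cur=K back=2 fwd=0
After 3 (back): cur=U back=1 fwd=1
After 4 (forward): cur=K back=2 fwd=0
After 5 (visit(G)): cur=G back=3 fwd=0
After 6 (back): cur=K back=2 fwd=1
After 7 (visit(M)): cur=M back=3 fwd=0
After 8 (visit(Q)): cur=Q back=4 fwd=0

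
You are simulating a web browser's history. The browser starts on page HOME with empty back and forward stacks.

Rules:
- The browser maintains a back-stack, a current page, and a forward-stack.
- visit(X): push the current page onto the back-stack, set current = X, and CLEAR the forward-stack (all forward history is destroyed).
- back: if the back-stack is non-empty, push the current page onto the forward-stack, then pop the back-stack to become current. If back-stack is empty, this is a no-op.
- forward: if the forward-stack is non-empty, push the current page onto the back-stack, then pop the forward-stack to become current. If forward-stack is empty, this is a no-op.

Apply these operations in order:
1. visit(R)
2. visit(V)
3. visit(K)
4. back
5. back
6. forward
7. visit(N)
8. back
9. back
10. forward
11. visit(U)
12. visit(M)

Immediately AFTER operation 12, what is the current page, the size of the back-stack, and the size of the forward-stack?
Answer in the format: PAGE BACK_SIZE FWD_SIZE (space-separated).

After 1 (visit(R)): cur=R back=1 fwd=0
After 2 (visit(V)): cur=V back=2 fwd=0
After 3 (visit(K)): cur=K back=3 fwd=0
After 4 (back): cur=V back=2 fwd=1
After 5 (back): cur=R back=1 fwd=2
After 6 (forward): cur=V back=2 fwd=1
After 7 (visit(N)): cur=N back=3 fwd=0
After 8 (back): cur=V back=2 fwd=1
After 9 (back): cur=R back=1 fwd=2
After 10 (forward): cur=V back=2 fwd=1
After 11 (visit(U)): cur=U back=3 fwd=0
After 12 (visit(M)): cur=M back=4 fwd=0

M 4 0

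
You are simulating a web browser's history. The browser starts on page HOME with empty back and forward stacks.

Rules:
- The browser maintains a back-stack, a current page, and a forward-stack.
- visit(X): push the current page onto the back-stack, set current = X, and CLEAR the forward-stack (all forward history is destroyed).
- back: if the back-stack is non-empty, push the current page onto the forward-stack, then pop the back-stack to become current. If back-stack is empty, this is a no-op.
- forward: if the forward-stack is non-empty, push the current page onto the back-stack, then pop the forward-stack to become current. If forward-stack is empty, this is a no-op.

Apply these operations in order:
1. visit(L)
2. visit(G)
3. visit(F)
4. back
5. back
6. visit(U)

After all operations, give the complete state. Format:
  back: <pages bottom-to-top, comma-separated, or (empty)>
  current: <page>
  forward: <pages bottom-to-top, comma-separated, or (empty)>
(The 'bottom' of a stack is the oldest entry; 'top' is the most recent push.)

Answer: back: HOME,L
current: U
forward: (empty)

Derivation:
After 1 (visit(L)): cur=L back=1 fwd=0
After 2 (visit(G)): cur=G back=2 fwd=0
After 3 (visit(F)): cur=F back=3 fwd=0
After 4 (back): cur=G back=2 fwd=1
After 5 (back): cur=L back=1 fwd=2
After 6 (visit(U)): cur=U back=2 fwd=0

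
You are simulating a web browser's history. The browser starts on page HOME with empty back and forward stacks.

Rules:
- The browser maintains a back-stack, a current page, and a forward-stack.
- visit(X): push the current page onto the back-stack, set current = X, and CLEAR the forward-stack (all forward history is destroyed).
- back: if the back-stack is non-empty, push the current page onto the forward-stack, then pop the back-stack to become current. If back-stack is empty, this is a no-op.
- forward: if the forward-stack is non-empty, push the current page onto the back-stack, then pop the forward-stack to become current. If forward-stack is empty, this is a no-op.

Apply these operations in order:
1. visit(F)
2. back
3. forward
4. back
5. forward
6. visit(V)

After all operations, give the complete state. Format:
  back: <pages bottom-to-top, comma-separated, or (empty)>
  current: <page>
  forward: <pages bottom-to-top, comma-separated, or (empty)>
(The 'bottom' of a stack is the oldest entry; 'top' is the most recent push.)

Answer: back: HOME,F
current: V
forward: (empty)

Derivation:
After 1 (visit(F)): cur=F back=1 fwd=0
After 2 (back): cur=HOME back=0 fwd=1
After 3 (forward): cur=F back=1 fwd=0
After 4 (back): cur=HOME back=0 fwd=1
After 5 (forward): cur=F back=1 fwd=0
After 6 (visit(V)): cur=V back=2 fwd=0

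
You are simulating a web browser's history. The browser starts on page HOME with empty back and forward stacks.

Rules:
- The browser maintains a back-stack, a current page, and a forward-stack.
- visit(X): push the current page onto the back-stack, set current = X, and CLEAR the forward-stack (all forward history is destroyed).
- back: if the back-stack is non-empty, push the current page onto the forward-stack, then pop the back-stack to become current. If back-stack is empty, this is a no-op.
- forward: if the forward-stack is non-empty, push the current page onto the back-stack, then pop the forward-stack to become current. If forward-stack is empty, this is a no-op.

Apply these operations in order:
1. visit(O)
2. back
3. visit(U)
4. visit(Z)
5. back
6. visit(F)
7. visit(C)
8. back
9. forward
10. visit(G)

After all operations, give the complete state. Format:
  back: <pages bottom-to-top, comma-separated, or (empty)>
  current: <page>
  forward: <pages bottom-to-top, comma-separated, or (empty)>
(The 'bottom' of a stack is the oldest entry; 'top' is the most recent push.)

After 1 (visit(O)): cur=O back=1 fwd=0
After 2 (back): cur=HOME back=0 fwd=1
After 3 (visit(U)): cur=U back=1 fwd=0
After 4 (visit(Z)): cur=Z back=2 fwd=0
After 5 (back): cur=U back=1 fwd=1
After 6 (visit(F)): cur=F back=2 fwd=0
After 7 (visit(C)): cur=C back=3 fwd=0
After 8 (back): cur=F back=2 fwd=1
After 9 (forward): cur=C back=3 fwd=0
After 10 (visit(G)): cur=G back=4 fwd=0

Answer: back: HOME,U,F,C
current: G
forward: (empty)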